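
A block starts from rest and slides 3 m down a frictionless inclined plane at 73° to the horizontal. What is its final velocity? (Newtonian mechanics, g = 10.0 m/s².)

a = g sin(θ) = 10.0 × sin(73°) = 9.563 m/s²
v = √(2ad) = √(2 × 9.563 × 3) = 7.57 m/s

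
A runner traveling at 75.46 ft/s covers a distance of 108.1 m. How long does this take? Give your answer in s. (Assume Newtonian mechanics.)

v = 75.46 ft/s × 0.3048 = 23.0002 m/s
t = d / v = 108.1 / 23.0002 = 4.7 s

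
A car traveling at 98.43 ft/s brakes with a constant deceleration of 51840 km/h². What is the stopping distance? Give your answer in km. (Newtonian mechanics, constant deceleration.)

v₀ = 98.43 ft/s × 0.3048 = 30.0015 m/s
a = 51840 km/h² × 7.716049382716049e-05 = 4.0 m/s²
d = v₀² / (2a) = 30.0015² / (2 × 4.0) = 900.09 / 8.0 = 112.511 m
d = 112.511 m / 1000.0 = 0.1125 km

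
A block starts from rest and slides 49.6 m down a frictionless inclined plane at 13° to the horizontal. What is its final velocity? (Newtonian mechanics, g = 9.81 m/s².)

a = g sin(θ) = 9.81 × sin(13°) = 2.2068 m/s²
v = √(2ad) = √(2 × 2.2068 × 49.6) = 14.8 m/s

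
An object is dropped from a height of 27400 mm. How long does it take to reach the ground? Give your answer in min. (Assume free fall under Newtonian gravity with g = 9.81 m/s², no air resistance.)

h = 27400 mm × 0.001 = 27.4 m
t = √(2h/g) = √(2 × 27.4 / 9.81) = 2.3635 s
t = 2.3635 s / 60.0 = 0.03939 min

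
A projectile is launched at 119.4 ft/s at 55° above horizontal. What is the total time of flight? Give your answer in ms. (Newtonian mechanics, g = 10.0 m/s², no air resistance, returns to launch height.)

v₀ = 119.4 ft/s × 0.3048 = 36.3931 m/s
T = 2 × v₀ × sin(θ) / g = 2 × 36.3931 × sin(55°) / 10.0 = 2 × 36.3931 × 0.819152 / 10.0 = 5.9623 s
T = 5.9623 s / 0.001 = 5962 ms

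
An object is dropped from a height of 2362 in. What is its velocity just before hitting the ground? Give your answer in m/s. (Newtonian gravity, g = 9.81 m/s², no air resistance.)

h = 2362 in × 0.0254 = 59.9948 m
v = √(2gh) = √(2 × 9.81 × 59.9948) = 34.31 m/s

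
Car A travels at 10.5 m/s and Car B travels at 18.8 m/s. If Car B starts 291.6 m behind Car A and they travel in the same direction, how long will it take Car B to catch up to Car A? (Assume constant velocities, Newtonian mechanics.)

Relative speed: v_rel = 18.8 - 10.5 = 8.3 m/s
Time to catch: t = d₀/v_rel = 291.6/8.3 = 35.13 s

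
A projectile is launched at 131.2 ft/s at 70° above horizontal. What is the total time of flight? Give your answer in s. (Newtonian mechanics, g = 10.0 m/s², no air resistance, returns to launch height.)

v₀ = 131.2 ft/s × 0.3048 = 39.9898 m/s
T = 2 × v₀ × sin(θ) / g = 2 × 39.9898 × sin(70°) / 10.0 = 2 × 39.9898 × 0.939693 / 10.0 = 7.516 s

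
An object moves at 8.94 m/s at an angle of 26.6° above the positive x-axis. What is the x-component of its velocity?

vₓ = v cos(θ) = 8.94 × cos(26.6°) = 7.99 m/s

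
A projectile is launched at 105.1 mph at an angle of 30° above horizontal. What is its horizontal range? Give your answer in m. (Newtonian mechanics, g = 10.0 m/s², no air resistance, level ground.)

v₀ = 105.1 mph × 0.44704 = 46.9839 m/s
R = v₀² × sin(2θ) / g = 46.9839² × sin(2 × 30°) / 10.0 = 2207.49 × 0.866025 / 10.0 = 191.2 m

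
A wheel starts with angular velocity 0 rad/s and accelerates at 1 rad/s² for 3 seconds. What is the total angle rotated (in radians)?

θ = ω₀t + ½αt² = 0×3 + ½×1×3² = 4.5 rad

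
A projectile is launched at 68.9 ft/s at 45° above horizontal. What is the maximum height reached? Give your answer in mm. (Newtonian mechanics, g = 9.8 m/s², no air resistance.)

v₀ = 68.9 ft/s × 0.3048 = 21.0007 m/s
H = v₀² × sin²(θ) / (2g) = 21.0007² × sin(45°)² / (2 × 9.8) = 441.029 × 0.5 / 19.6 = 11.2507 m
H = 11.2507 m / 0.001 = 11250 mm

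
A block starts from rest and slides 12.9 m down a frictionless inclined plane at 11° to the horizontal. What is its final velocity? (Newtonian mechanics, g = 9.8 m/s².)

a = g sin(θ) = 9.8 × sin(11°) = 1.8699 m/s²
v = √(2ad) = √(2 × 1.8699 × 12.9) = 6.95 m/s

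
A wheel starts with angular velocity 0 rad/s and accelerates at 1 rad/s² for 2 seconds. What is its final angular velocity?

ω = ω₀ + αt = 0 + 1 × 2 = 2 rad/s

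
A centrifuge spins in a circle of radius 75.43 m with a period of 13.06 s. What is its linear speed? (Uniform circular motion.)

v = 2πr/T = 2π×75.43/13.06 = 36.29 m/s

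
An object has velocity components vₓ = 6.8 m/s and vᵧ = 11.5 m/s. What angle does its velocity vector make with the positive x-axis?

θ = arctan(vᵧ/vₓ) = arctan(11.5/6.8) = 59.4°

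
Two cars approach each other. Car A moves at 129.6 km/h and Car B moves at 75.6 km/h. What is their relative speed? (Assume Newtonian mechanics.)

v_rel = v_A + v_B = 129.6 + 75.6 = 205.2 km/h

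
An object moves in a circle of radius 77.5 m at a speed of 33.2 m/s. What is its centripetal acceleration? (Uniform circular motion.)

a_c = v²/r = 33.2²/77.5 = 1102.24/77.5 = 14.22 m/s²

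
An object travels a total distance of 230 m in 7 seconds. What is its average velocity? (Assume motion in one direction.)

v_avg = Δd / Δt = 230 / 7 = 32.86 m/s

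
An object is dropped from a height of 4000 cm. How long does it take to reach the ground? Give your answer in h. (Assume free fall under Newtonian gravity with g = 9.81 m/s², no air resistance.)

h = 4000 cm × 0.01 = 40.0 m
t = √(2h/g) = √(2 × 40.0 / 9.81) = 2.85569 s
t = 2.85569 s / 3600.0 = 0.0007932 h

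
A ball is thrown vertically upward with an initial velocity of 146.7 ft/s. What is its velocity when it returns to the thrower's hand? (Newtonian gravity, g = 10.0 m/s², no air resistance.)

By conservation of energy (no air resistance), the ball returns to the throw height with the same speed as launch, but directed downward.
|v_ground| = v₀ = 146.7 ft/s
v_ground = 146.7 ft/s (downward)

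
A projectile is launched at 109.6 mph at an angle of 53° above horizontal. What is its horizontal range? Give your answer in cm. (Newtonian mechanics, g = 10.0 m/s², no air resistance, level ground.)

v₀ = 109.6 mph × 0.44704 = 48.9956 m/s
R = v₀² × sin(2θ) / g = 48.9956² × sin(2 × 53°) / 10.0 = 2400.57 × 0.961262 / 10.0 = 230.758 m
R = 230.758 m / 0.01 = 23080 cm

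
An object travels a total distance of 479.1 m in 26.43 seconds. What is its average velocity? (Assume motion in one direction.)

v_avg = Δd / Δt = 479.1 / 26.43 = 18.13 m/s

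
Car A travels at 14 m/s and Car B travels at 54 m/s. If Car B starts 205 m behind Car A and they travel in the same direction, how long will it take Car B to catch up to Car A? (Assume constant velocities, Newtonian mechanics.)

Relative speed: v_rel = 54 - 14 = 40 m/s
Time to catch: t = d₀/v_rel = 205/40 = 5.12 s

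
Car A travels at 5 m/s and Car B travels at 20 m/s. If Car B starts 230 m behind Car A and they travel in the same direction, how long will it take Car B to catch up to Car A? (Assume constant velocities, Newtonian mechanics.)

Relative speed: v_rel = 20 - 5 = 15 m/s
Time to catch: t = d₀/v_rel = 230/15 = 15.33 s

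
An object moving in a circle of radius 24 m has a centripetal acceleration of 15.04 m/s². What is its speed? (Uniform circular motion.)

v = √(a_c × r) = √(15.04 × 24) = 19.0 m/s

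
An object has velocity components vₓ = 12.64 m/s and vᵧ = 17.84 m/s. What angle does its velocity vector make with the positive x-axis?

θ = arctan(vᵧ/vₓ) = arctan(17.84/12.64) = 54.68°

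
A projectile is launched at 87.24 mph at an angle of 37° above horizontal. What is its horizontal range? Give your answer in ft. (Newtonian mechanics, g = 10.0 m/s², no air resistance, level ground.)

v₀ = 87.24 mph × 0.44704 = 38.9998 m/s
R = v₀² × sin(2θ) / g = 38.9998² × sin(2 × 37°) / 10.0 = 1520.98 × 0.961262 / 10.0 = 146.206 m
R = 146.206 m / 0.3048 = 479.7 ft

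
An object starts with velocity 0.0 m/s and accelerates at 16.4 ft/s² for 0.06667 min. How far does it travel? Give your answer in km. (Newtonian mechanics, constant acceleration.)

a = 16.4 ft/s² × 0.3048 = 4.99872 m/s²
t = 0.06667 min × 60.0 = 4.0002 s
d = v₀ × t + ½ × a × t² = 0.0 × 4.0002 + 0.5 × 4.99872 × 4.0002² = 39.9938 m
d = 39.9938 m / 1000.0 = 0.03999 km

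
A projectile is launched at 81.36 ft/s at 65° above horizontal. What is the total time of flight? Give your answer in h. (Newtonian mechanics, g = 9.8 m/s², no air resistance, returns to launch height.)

v₀ = 81.36 ft/s × 0.3048 = 24.7985 m/s
T = 2 × v₀ × sin(θ) / g = 2 × 24.7985 × sin(65°) / 9.8 = 2 × 24.7985 × 0.906308 / 9.8 = 4.58675 s
T = 4.58675 s / 3600.0 = 0.001274 h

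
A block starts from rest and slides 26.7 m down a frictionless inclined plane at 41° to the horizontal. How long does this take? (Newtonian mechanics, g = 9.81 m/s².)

a = g sin(θ) = 9.81 × sin(41°) = 6.4359 m/s²
t = √(2d/a) = √(2 × 26.7 / 6.4359) = 2.88 s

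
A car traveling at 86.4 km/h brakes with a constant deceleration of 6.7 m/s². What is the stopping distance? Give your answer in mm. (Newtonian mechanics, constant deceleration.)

v₀ = 86.4 km/h × 0.2777777777777778 = 24.0 m/s
d = v₀² / (2a) = 24.0² / (2 × 6.7) = 576.0 / 13.4 = 42.9851 m
d = 42.9851 m / 0.001 = 42990 mm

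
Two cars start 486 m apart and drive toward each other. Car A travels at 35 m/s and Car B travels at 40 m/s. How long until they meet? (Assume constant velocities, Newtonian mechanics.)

Combined speed: v_combined = 35 + 40 = 75 m/s
Time to meet: t = d/v_combined = 486/75 = 6.48 s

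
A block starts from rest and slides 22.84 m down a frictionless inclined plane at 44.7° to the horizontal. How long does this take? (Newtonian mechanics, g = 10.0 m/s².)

a = g sin(θ) = 10.0 × sin(44.7°) = 7.0339 m/s²
t = √(2d/a) = √(2 × 22.84 / 7.0339) = 2.55 s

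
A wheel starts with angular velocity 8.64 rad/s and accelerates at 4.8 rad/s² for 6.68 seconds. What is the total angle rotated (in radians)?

θ = ω₀t + ½αt² = 8.64×6.68 + ½×4.8×6.68² = 164.81 rad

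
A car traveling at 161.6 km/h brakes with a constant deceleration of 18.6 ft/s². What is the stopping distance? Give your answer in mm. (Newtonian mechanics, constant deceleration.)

v₀ = 161.6 km/h × 0.2777777777777778 = 44.8889 m/s
a = 18.6 ft/s² × 0.3048 = 5.66928 m/s²
d = v₀² / (2a) = 44.8889² / (2 × 5.66928) = 2015.01 / 11.3386 = 177.712 m
d = 177.712 m / 0.001 = 177700 mm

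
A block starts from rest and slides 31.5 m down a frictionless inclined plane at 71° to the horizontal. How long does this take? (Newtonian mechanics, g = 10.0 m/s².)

a = g sin(θ) = 10.0 × sin(71°) = 9.4552 m/s²
t = √(2d/a) = √(2 × 31.5 / 9.4552) = 2.58 s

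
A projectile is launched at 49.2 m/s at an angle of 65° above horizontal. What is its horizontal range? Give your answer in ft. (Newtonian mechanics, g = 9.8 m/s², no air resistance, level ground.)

R = v₀² × sin(2θ) / g = 49.2² × sin(2 × 65°) / 9.8 = 2420.64 × 0.766044 / 9.8 = 189.216 m
R = 189.216 m / 0.3048 = 620.8 ft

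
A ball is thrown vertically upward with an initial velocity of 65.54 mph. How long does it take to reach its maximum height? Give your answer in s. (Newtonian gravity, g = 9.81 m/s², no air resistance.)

v₀ = 65.54 mph × 0.44704 = 29.299 m/s
t_up = v₀ / g = 29.299 / 9.81 = 2.987 s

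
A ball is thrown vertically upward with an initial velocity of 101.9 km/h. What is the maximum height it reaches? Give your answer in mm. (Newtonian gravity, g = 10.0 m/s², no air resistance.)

v₀ = 101.9 km/h × 0.2777777777777778 = 28.3056 m/s
h_max = v₀² / (2g) = 28.3056² / (2 × 10.0) = 801.207 / 20.0 = 40.0603 m
h_max = 40.0603 m / 0.001 = 40060 mm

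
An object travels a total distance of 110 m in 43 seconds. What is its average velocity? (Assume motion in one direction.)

v_avg = Δd / Δt = 110 / 43 = 2.56 m/s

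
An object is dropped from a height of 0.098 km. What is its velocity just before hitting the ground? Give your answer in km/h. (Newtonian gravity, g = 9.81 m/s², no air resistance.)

h = 0.098 km × 1000.0 = 98.0 m
v = √(2gh) = √(2 × 9.81 × 98.0) = 43.8493 m/s
v = 43.8493 m/s / 0.2777777777777778 = 157.9 km/h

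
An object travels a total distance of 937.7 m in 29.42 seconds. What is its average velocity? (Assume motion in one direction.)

v_avg = Δd / Δt = 937.7 / 29.42 = 31.87 m/s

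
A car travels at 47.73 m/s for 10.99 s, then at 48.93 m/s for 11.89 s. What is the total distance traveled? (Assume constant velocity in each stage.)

d₁ = v₁t₁ = 47.73 × 10.99 = 524.5527 m
d₂ = v₂t₂ = 48.93 × 11.89 = 581.7777 m
d_total = 524.5527 + 581.7777 = 1106.33 m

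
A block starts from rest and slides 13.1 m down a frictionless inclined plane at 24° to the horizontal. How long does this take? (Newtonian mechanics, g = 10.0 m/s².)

a = g sin(θ) = 10.0 × sin(24°) = 4.0674 m/s²
t = √(2d/a) = √(2 × 13.1 / 4.0674) = 2.54 s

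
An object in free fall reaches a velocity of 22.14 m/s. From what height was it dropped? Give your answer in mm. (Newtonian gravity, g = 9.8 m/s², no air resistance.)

h = v² / (2g) = 22.14² / (2 × 9.8) = 25.0092 m
h = 25.0092 m / 0.001 = 25010 mm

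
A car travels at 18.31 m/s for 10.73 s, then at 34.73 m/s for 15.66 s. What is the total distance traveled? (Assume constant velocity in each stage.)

d₁ = v₁t₁ = 18.31 × 10.73 = 196.4663 m
d₂ = v₂t₂ = 34.73 × 15.66 = 543.8718 m
d_total = 196.4663 + 543.8718 = 740.34 m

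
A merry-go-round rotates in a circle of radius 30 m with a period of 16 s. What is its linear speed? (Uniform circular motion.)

v = 2πr/T = 2π×30/16 = 11.78 m/s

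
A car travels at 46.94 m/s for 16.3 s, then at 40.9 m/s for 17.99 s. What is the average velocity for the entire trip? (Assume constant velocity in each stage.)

d₁ = v₁t₁ = 46.94 × 16.3 = 765.122 m
d₂ = v₂t₂ = 40.9 × 17.99 = 735.791 m
d_total = 1500.913 m, t_total = 34.29 s
v_avg = d_total/t_total = 1500.913/34.29 = 43.77 m/s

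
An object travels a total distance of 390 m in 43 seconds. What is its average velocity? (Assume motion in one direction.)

v_avg = Δd / Δt = 390 / 43 = 9.07 m/s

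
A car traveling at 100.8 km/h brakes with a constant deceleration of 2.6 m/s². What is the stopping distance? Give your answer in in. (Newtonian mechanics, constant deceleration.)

v₀ = 100.8 km/h × 0.2777777777777778 = 28.0 m/s
d = v₀² / (2a) = 28.0² / (2 × 2.6) = 784.0 / 5.2 = 150.769 m
d = 150.769 m / 0.0254 = 5936 in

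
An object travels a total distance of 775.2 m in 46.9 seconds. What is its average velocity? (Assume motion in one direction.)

v_avg = Δd / Δt = 775.2 / 46.9 = 16.53 m/s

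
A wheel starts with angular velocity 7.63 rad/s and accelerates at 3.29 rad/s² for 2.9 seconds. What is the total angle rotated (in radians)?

θ = ω₀t + ½αt² = 7.63×2.9 + ½×3.29×2.9² = 35.96 rad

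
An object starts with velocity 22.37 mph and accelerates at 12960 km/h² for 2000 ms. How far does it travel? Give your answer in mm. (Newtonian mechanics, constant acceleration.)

v₀ = 22.37 mph × 0.44704 = 10.0003 m/s
a = 12960 km/h² × 7.716049382716049e-05 = 1.0 m/s²
t = 2000 ms × 0.001 = 2.0 s
d = v₀ × t + ½ × a × t² = 10.0003 × 2.0 + 0.5 × 1.0 × 2.0² = 22.0006 m
d = 22.0006 m / 0.001 = 22000 mm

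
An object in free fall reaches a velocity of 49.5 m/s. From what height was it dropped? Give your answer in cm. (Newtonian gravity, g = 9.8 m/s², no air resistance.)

h = v² / (2g) = 49.5² / (2 × 9.8) = 125.013 m
h = 125.013 m / 0.01 = 12500 cm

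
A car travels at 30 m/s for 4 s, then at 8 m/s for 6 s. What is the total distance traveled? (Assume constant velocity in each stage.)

d₁ = v₁t₁ = 30 × 4 = 120 m
d₂ = v₂t₂ = 8 × 6 = 48 m
d_total = 120 + 48 = 168 m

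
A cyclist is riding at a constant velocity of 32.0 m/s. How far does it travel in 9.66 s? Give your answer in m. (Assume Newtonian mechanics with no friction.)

d = v × t = 32.0 × 9.66 = 309.1 m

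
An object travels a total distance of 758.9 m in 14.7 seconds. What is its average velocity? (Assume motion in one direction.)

v_avg = Δd / Δt = 758.9 / 14.7 = 51.63 m/s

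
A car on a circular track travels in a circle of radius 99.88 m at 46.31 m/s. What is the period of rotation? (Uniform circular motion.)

T = 2πr/v = 2π×99.88/46.31 = 13.55 s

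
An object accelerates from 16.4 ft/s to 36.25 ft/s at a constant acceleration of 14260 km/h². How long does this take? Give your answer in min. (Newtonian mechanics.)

v₀ = 16.4 ft/s × 0.3048 = 4.99872 m/s
v = 36.25 ft/s × 0.3048 = 11.049 m/s
a = 14260 km/h² × 7.716049382716049e-05 = 1.10031 m/s²
t = (v - v₀) / a = (11.049 - 4.99872) / 1.10031 = 5.4987 s
t = 5.4987 s / 60.0 = 0.09165 min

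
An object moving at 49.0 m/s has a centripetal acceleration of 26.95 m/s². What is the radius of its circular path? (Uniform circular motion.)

r = v²/a_c = 49.0²/26.95 = 89.09 m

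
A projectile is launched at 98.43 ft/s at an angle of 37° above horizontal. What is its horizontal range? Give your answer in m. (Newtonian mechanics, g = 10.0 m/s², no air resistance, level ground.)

v₀ = 98.43 ft/s × 0.3048 = 30.0015 m/s
R = v₀² × sin(2θ) / g = 30.0015² × sin(2 × 37°) / 10.0 = 900.09 × 0.961262 / 10.0 = 86.52 m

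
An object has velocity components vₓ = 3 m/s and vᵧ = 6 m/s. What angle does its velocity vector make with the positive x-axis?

θ = arctan(vᵧ/vₓ) = arctan(6/3) = 63.43°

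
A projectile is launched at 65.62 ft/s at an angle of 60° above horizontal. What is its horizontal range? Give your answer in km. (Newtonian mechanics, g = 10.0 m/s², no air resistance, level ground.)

v₀ = 65.62 ft/s × 0.3048 = 20.001 m/s
R = v₀² × sin(2θ) / g = 20.001² × sin(2 × 60°) / 10.0 = 400.04 × 0.866025 / 10.0 = 34.6445 m
R = 34.6445 m / 1000.0 = 0.03464 km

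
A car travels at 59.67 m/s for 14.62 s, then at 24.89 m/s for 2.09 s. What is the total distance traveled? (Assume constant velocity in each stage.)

d₁ = v₁t₁ = 59.67 × 14.62 = 872.3754 m
d₂ = v₂t₂ = 24.89 × 2.09 = 52.0201 m
d_total = 872.3754 + 52.0201 = 924.4 m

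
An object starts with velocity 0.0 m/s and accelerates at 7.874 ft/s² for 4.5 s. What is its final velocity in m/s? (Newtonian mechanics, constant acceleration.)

a = 7.874 ft/s² × 0.3048 = 2.4 m/s²
v = v₀ + a × t = 0.0 + 2.4 × 4.5 = 10.8 m/s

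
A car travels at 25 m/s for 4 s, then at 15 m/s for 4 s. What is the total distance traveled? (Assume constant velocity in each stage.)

d₁ = v₁t₁ = 25 × 4 = 100 m
d₂ = v₂t₂ = 15 × 4 = 60 m
d_total = 100 + 60 = 160 m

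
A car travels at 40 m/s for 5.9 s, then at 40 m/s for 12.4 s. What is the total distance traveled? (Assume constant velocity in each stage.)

d₁ = v₁t₁ = 40 × 5.9 = 236.0 m
d₂ = v₂t₂ = 40 × 12.4 = 496.0 m
d_total = 236.0 + 496.0 = 732.0 m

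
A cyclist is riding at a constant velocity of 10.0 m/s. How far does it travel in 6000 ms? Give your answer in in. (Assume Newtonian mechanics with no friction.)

t = 6000 ms × 0.001 = 6.0 s
d = v × t = 10.0 × 6.0 = 60.0 m
d = 60.0 m / 0.0254 = 2362 in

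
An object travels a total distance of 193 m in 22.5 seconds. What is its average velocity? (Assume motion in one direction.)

v_avg = Δd / Δt = 193 / 22.5 = 8.58 m/s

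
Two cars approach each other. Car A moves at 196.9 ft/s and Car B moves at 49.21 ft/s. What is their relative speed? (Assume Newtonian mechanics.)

v_rel = v_A + v_B = 196.9 + 49.21 = 246.11 ft/s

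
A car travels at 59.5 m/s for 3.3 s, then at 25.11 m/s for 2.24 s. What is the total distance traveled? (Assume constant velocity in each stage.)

d₁ = v₁t₁ = 59.5 × 3.3 = 196.35 m
d₂ = v₂t₂ = 25.11 × 2.24 = 56.2464 m
d_total = 196.35 + 56.2464 = 252.6 m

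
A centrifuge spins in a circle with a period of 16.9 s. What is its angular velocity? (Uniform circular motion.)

ω = 2π/T = 2π/16.9 = 0.3718 rad/s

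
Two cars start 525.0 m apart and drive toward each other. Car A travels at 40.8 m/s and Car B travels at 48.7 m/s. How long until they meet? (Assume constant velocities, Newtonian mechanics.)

Combined speed: v_combined = 40.8 + 48.7 = 89.5 m/s
Time to meet: t = d/v_combined = 525.0/89.5 = 5.87 s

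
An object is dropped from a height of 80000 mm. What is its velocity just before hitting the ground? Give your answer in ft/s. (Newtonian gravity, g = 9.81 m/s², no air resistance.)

h = 80000 mm × 0.001 = 80.0 m
v = √(2gh) = √(2 × 9.81 × 80.0) = 39.6182 m/s
v = 39.6182 m/s / 0.3048 = 130.0 ft/s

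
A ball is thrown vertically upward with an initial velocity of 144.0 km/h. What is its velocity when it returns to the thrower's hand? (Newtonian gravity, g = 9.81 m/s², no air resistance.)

By conservation of energy (no air resistance), the ball returns to the throw height with the same speed as launch, but directed downward.
|v_ground| = v₀ = 144.0 km/h
v_ground = 144.0 km/h (downward)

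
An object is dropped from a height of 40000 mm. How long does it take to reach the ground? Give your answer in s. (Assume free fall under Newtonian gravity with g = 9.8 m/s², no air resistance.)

h = 40000 mm × 0.001 = 40.0 m
t = √(2h/g) = √(2 × 40.0 / 9.8) = 2.857 s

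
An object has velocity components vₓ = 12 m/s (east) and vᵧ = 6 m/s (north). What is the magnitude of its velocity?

|v| = √(vₓ² + vᵧ²) = √(12² + 6²) = √(180) = 13.42 m/s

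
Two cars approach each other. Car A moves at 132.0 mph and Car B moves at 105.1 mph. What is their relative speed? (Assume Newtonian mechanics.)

v_rel = v_A + v_B = 132.0 + 105.1 = 237.1 mph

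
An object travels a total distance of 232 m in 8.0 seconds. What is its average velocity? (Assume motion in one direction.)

v_avg = Δd / Δt = 232 / 8.0 = 29.0 m/s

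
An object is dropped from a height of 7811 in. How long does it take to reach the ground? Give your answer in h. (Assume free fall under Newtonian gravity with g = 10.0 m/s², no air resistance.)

h = 7811 in × 0.0254 = 198.399 m
t = √(2h/g) = √(2 × 198.399 / 10.0) = 6.29919 s
t = 6.29919 s / 3600.0 = 0.00175 h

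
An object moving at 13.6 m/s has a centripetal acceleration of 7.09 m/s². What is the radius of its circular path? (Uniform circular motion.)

r = v²/a_c = 13.6²/7.09 = 26.09 m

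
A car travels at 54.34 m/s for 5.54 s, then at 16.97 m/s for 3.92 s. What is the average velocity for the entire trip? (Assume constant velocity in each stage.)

d₁ = v₁t₁ = 54.34 × 5.54 = 301.0436 m
d₂ = v₂t₂ = 16.97 × 3.92 = 66.5224 m
d_total = 367.566 m, t_total = 9.46 s
v_avg = d_total/t_total = 367.566/9.46 = 38.85 m/s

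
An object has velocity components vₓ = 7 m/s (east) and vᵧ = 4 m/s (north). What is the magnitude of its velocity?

|v| = √(vₓ² + vᵧ²) = √(7² + 4²) = √(65) = 8.06 m/s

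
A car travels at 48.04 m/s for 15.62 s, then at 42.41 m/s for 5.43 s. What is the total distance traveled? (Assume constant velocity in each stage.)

d₁ = v₁t₁ = 48.04 × 15.62 = 750.3848 m
d₂ = v₂t₂ = 42.41 × 5.43 = 230.2863 m
d_total = 750.3848 + 230.2863 = 980.67 m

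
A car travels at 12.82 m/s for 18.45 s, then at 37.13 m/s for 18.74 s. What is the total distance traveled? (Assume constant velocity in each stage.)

d₁ = v₁t₁ = 12.82 × 18.45 = 236.529 m
d₂ = v₂t₂ = 37.13 × 18.74 = 695.8162 m
d_total = 236.529 + 695.8162 = 932.35 m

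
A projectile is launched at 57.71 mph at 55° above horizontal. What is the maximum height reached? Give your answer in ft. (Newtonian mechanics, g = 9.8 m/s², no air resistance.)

v₀ = 57.71 mph × 0.44704 = 25.7987 m/s
H = v₀² × sin²(θ) / (2g) = 25.7987² × sin(55°)² / (2 × 9.8) = 665.573 × 0.67101 / 19.6 = 22.786 m
H = 22.786 m / 0.3048 = 74.76 ft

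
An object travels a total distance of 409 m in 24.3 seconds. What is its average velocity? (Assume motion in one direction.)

v_avg = Δd / Δt = 409 / 24.3 = 16.83 m/s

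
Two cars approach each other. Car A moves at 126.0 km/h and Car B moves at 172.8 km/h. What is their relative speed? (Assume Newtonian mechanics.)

v_rel = v_A + v_B = 126.0 + 172.8 = 298.8 km/h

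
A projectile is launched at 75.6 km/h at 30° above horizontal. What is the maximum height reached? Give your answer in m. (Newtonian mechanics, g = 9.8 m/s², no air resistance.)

v₀ = 75.6 km/h × 0.2777777777777778 = 21.0 m/s
H = v₀² × sin²(θ) / (2g) = 21.0² × sin(30°)² / (2 × 9.8) = 441.0 × 0.25 / 19.6 = 5.625 m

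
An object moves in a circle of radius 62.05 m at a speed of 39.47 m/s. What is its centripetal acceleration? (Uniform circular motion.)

a_c = v²/r = 39.47²/62.05 = 1557.8809/62.05 = 25.11 m/s²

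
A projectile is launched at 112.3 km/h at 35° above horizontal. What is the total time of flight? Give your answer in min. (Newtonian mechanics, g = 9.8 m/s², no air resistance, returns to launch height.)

v₀ = 112.3 km/h × 0.2777777777777778 = 31.1944 m/s
T = 2 × v₀ × sin(θ) / g = 2 × 31.1944 × sin(35°) / 9.8 = 2 × 31.1944 × 0.573576 / 9.8 = 3.6515 s
T = 3.6515 s / 60.0 = 0.06086 min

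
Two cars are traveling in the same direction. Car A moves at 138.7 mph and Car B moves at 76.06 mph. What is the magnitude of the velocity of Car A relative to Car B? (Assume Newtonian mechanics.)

v_rel = |v_A - v_B| = |138.7 - 76.06| = 62.64 mph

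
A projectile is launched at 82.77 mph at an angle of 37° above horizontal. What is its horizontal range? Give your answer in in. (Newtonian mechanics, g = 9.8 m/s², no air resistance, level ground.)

v₀ = 82.77 mph × 0.44704 = 37.0015 m/s
R = v₀² × sin(2θ) / g = 37.0015² × sin(2 × 37°) / 9.8 = 1369.11 × 0.961262 / 9.8 = 134.293 m
R = 134.293 m / 0.0254 = 5287 in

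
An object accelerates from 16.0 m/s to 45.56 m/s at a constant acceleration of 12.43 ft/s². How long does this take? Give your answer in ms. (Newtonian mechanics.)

a = 12.43 ft/s² × 0.3048 = 3.78866 m/s²
t = (v - v₀) / a = (45.56 - 16.0) / 3.78866 = 7.80223 s
t = 7.80223 s / 0.001 = 7802 ms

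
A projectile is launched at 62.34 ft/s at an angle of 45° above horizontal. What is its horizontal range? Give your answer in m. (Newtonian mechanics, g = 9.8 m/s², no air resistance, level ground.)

v₀ = 62.34 ft/s × 0.3048 = 19.0012 m/s
R = v₀² × sin(2θ) / g = 19.0012² × sin(2 × 45°) / 9.8 = 361.046 × 1.0 / 9.8 = 36.84 m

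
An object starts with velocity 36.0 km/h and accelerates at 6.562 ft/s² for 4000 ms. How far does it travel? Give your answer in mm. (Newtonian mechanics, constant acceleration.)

v₀ = 36.0 km/h × 0.2777777777777778 = 10.0 m/s
a = 6.562 ft/s² × 0.3048 = 2.0001 m/s²
t = 4000 ms × 0.001 = 4.0 s
d = v₀ × t + ½ × a × t² = 10.0 × 4.0 + 0.5 × 2.0001 × 4.0² = 56.0008 m
d = 56.0008 m / 0.001 = 56000 mm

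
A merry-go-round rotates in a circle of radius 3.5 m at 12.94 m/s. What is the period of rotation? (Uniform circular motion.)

T = 2πr/v = 2π×3.5/12.94 = 1.7 s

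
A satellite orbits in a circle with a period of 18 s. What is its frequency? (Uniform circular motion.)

f = 1/T = 1/18 = 0.0556 Hz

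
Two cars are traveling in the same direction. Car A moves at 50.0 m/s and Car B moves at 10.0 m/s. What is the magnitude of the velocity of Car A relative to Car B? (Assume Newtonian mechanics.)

v_rel = |v_A - v_B| = |50.0 - 10.0| = 40.0 m/s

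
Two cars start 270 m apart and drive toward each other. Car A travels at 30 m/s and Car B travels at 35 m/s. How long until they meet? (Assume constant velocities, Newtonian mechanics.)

Combined speed: v_combined = 30 + 35 = 65 m/s
Time to meet: t = d/v_combined = 270/65 = 4.15 s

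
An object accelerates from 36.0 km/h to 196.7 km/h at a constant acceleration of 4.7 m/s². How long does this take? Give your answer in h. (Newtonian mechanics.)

v₀ = 36.0 km/h × 0.2777777777777778 = 10.0 m/s
v = 196.7 km/h × 0.2777777777777778 = 54.6389 m/s
t = (v - v₀) / a = (54.6389 - 10.0) / 4.7 = 9.49764 s
t = 9.49764 s / 3600.0 = 0.002638 h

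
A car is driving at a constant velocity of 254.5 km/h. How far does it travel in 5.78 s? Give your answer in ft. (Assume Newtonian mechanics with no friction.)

v = 254.5 km/h × 0.2777777777777778 = 70.6944 m/s
d = v × t = 70.6944 × 5.78 = 408.614 m
d = 408.614 m / 0.3048 = 1341 ft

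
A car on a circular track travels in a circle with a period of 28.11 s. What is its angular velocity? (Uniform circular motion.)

ω = 2π/T = 2π/28.11 = 0.2235 rad/s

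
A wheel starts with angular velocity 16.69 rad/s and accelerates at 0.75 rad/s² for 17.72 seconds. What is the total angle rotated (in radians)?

θ = ω₀t + ½αt² = 16.69×17.72 + ½×0.75×17.72² = 413.5 rad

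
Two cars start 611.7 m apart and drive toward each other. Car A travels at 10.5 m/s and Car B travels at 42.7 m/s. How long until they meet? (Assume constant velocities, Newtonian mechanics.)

Combined speed: v_combined = 10.5 + 42.7 = 53.2 m/s
Time to meet: t = d/v_combined = 611.7/53.2 = 11.5 s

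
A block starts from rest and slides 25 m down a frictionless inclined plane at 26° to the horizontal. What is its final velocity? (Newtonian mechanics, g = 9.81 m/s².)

a = g sin(θ) = 9.81 × sin(26°) = 4.3004 m/s²
v = √(2ad) = √(2 × 4.3004 × 25) = 14.66 m/s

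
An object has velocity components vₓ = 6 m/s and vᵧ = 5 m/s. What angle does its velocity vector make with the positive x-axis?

θ = arctan(vᵧ/vₓ) = arctan(5/6) = 39.81°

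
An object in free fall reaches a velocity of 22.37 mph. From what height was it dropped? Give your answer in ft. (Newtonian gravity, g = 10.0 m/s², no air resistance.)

v = 22.37 mph × 0.44704 = 10.0003 m/s
h = v² / (2g) = 10.0003² / (2 × 10.0) = 5.0003 m
h = 5.0003 m / 0.3048 = 16.41 ft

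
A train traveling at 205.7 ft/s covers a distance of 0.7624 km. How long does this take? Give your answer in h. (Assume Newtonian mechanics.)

d = 0.7624 km × 1000.0 = 762.4 m
v = 205.7 ft/s × 0.3048 = 62.6974 m/s
t = d / v = 762.4 / 62.6974 = 12.16 s
t = 12.16 s / 3600.0 = 0.003378 h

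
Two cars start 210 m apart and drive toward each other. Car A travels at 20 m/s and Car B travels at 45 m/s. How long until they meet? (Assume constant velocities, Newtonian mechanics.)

Combined speed: v_combined = 20 + 45 = 65 m/s
Time to meet: t = d/v_combined = 210/65 = 3.23 s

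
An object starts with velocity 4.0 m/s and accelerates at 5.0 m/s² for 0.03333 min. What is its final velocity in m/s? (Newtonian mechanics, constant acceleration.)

t = 0.03333 min × 60.0 = 1.9998 s
v = v₀ + a × t = 4.0 + 5.0 × 1.9998 = 14.0 m/s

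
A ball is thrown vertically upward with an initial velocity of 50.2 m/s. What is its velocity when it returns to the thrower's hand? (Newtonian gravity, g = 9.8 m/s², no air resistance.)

By conservation of energy (no air resistance), the ball returns to the throw height with the same speed as launch, but directed downward.
|v_ground| = v₀ = 50.2 m/s
v_ground = 50.2 m/s (downward)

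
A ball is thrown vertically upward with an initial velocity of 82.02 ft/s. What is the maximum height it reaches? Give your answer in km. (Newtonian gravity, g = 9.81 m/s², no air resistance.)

v₀ = 82.02 ft/s × 0.3048 = 24.9997 m/s
h_max = v₀² / (2g) = 24.9997² / (2 × 9.81) = 624.985 / 19.62 = 31.8545 m
h_max = 31.8545 m / 1000.0 = 0.03185 km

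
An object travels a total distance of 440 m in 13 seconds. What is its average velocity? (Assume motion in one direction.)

v_avg = Δd / Δt = 440 / 13 = 33.85 m/s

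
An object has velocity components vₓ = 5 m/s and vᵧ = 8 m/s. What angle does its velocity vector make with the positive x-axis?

θ = arctan(vᵧ/vₓ) = arctan(8/5) = 57.99°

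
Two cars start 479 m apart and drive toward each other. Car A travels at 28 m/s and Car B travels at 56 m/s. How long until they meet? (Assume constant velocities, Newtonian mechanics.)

Combined speed: v_combined = 28 + 56 = 84 m/s
Time to meet: t = d/v_combined = 479/84 = 5.7 s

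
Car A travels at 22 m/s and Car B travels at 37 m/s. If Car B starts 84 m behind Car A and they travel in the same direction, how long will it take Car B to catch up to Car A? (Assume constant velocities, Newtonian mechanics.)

Relative speed: v_rel = 37 - 22 = 15 m/s
Time to catch: t = d₀/v_rel = 84/15 = 5.6 s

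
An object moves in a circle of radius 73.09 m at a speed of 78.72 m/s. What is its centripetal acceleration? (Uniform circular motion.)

a_c = v²/r = 78.72²/73.09 = 6196.8384/73.09 = 84.78 m/s²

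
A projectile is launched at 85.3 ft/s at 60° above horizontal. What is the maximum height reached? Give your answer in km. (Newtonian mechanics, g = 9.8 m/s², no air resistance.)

v₀ = 85.3 ft/s × 0.3048 = 25.9994 m/s
H = v₀² × sin²(θ) / (2g) = 25.9994² × sin(60°)² / (2 × 9.8) = 675.969 × 0.75 / 19.6 = 25.8662 m
H = 25.8662 m / 1000.0 = 0.02587 km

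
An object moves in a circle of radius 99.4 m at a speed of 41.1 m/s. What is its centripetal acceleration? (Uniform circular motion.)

a_c = v²/r = 41.1²/99.4 = 1689.21/99.4 = 16.99 m/s²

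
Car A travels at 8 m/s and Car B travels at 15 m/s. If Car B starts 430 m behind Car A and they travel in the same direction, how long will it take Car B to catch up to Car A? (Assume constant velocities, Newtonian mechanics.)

Relative speed: v_rel = 15 - 8 = 7 m/s
Time to catch: t = d₀/v_rel = 430/7 = 61.43 s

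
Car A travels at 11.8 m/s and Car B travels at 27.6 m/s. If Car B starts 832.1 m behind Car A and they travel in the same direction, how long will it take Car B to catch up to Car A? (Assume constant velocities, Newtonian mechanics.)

Relative speed: v_rel = 27.6 - 11.8 = 15.8 m/s
Time to catch: t = d₀/v_rel = 832.1/15.8 = 52.66 s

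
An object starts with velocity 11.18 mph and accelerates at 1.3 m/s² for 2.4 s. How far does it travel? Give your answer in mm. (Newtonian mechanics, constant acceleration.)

v₀ = 11.18 mph × 0.44704 = 4.99791 m/s
d = v₀ × t + ½ × a × t² = 4.99791 × 2.4 + 0.5 × 1.3 × 2.4² = 15.739 m
d = 15.739 m / 0.001 = 15740 mm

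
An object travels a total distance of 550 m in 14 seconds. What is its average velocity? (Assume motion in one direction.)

v_avg = Δd / Δt = 550 / 14 = 39.29 m/s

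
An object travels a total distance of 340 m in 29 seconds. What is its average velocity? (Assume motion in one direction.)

v_avg = Δd / Δt = 340 / 29 = 11.72 m/s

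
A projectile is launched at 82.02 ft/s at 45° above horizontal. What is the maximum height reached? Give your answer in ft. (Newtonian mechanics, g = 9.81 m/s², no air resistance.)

v₀ = 82.02 ft/s × 0.3048 = 24.9997 m/s
H = v₀² × sin²(θ) / (2g) = 24.9997² × sin(45°)² / (2 × 9.81) = 624.985 × 0.5 / 19.62 = 15.9272 m
H = 15.9272 m / 0.3048 = 52.25 ft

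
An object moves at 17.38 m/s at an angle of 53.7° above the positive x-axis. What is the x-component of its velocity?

vₓ = v cos(θ) = 17.38 × cos(53.7°) = 10.29 m/s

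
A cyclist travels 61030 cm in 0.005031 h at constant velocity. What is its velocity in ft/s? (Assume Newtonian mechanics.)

d = 61030 cm × 0.01 = 610.3 m
t = 0.005031 h × 3600.0 = 18.1116 s
v = d / t = 610.3 / 18.1116 = 33.6966 m/s
v = 33.6966 m/s / 0.3048 = 110.6 ft/s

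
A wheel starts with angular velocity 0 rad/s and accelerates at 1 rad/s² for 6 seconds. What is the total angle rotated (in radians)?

θ = ω₀t + ½αt² = 0×6 + ½×1×6² = 18.0 rad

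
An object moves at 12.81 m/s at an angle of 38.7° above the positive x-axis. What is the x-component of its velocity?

vₓ = v cos(θ) = 12.81 × cos(38.7°) = 10.0 m/s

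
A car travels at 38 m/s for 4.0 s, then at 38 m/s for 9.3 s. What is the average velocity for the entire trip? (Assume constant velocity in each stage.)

d₁ = v₁t₁ = 38 × 4.0 = 152.0 m
d₂ = v₂t₂ = 38 × 9.3 = 353.4 m
d_total = 505.4 m, t_total = 13.3 s
v_avg = d_total/t_total = 505.4/13.3 = 38.0 m/s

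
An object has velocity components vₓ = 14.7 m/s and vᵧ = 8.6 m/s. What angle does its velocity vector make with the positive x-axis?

θ = arctan(vᵧ/vₓ) = arctan(8.6/14.7) = 30.33°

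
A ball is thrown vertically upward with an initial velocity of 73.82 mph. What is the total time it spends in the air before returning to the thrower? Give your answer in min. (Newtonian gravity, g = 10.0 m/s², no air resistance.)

v₀ = 73.82 mph × 0.44704 = 33.0005 m/s
t_total = 2 × v₀ / g = 2 × 33.0005 / 10.0 = 6.6001 s
t_total = 6.6001 s / 60.0 = 0.11 min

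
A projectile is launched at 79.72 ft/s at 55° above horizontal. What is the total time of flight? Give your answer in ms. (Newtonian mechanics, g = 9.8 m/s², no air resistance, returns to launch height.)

v₀ = 79.72 ft/s × 0.3048 = 24.2987 m/s
T = 2 × v₀ × sin(θ) / g = 2 × 24.2987 × sin(55°) / 9.8 = 2 × 24.2987 × 0.819152 / 9.8 = 4.06211 s
T = 4.06211 s / 0.001 = 4062 ms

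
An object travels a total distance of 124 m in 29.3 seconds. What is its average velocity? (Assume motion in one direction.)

v_avg = Δd / Δt = 124 / 29.3 = 4.23 m/s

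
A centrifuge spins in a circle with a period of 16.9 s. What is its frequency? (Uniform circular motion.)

f = 1/T = 1/16.9 = 0.0592 Hz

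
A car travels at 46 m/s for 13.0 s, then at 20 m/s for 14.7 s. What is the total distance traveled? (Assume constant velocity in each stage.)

d₁ = v₁t₁ = 46 × 13.0 = 598.0 m
d₂ = v₂t₂ = 20 × 14.7 = 294.0 m
d_total = 598.0 + 294.0 = 892.0 m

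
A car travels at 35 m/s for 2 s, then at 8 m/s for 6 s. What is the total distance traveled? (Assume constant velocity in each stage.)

d₁ = v₁t₁ = 35 × 2 = 70 m
d₂ = v₂t₂ = 8 × 6 = 48 m
d_total = 70 + 48 = 118 m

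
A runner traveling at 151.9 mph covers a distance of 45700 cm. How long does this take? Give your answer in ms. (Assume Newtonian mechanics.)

d = 45700 cm × 0.01 = 457.0 m
v = 151.9 mph × 0.44704 = 67.9054 m/s
t = d / v = 457.0 / 67.9054 = 6.72995 s
t = 6.72995 s / 0.001 = 6730 ms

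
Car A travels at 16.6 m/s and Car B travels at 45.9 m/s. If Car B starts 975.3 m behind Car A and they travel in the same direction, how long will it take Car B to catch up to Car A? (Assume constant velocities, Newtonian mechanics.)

Relative speed: v_rel = 45.9 - 16.6 = 29.3 m/s
Time to catch: t = d₀/v_rel = 975.3/29.3 = 33.29 s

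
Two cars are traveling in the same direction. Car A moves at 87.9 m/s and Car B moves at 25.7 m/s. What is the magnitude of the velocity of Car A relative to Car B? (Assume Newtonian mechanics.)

v_rel = |v_A - v_B| = |87.9 - 25.7| = 62.2 m/s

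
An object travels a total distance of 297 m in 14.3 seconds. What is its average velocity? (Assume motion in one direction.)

v_avg = Δd / Δt = 297 / 14.3 = 20.77 m/s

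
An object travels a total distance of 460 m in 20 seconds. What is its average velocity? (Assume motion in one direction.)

v_avg = Δd / Δt = 460 / 20 = 23.0 m/s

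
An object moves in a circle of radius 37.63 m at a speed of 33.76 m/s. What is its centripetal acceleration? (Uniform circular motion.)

a_c = v²/r = 33.76²/37.63 = 1139.7376/37.63 = 30.29 m/s²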